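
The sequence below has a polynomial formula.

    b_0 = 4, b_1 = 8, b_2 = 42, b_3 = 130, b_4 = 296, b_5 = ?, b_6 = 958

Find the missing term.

564

Using the first 5 terms:
Δ: 4, 34, 88, 166
Δ²: 30, 54, 78
Δ³: 24, 24
Constant third difference = 24.
Extend forward: 78 + 24 = 102;  166 + 102 = 268;  296 + 268 = 564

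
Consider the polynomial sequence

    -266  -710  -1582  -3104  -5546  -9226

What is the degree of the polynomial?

First differences: -444, -872, -1522, -2442, -3680
Second differences: -428, -650, -920, -1238
Third differences: -222, -270, -318
Fourth differences: -48, -48
The fourth differences are constant, so the polynomial has degree 4.

4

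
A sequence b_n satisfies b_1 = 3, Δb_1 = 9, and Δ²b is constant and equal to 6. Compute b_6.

108

Build the table forward from the leading diagonal:
Δ²: 6, 6, 6, 6, 6, 6
Δ: 9, 15, 21, 27, 33, 39
b: 3, 12, 27, 48, 75, 108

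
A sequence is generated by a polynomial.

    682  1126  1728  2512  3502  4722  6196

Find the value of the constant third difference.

Δ: 444, 602, 784, 990, 1220, 1474
Δ²: 158, 182, 206, 230, 254
Δ³: 24, 24, 24, 24

24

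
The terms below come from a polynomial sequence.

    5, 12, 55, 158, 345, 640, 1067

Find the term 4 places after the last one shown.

First differences: 7, 43, 103, 187, 295, 427
Second differences: 36, 60, 84, 108, 132
Third differences: 24, 24, 24, 24
The third differences are constant (24).
132 + 24 = 156;  427 + 156 = 583;  1067 + 583 = 1650
156 + 24 = 180;  583 + 180 = 763;  1650 + 763 = 2413
180 + 24 = 204;  763 + 204 = 967;  2413 + 967 = 3380
204 + 24 = 228;  967 + 228 = 1195;  3380 + 1195 = 4575

4575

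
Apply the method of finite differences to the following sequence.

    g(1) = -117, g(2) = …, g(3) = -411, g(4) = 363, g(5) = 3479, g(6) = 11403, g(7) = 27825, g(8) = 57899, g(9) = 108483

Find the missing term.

Using the last 7 terms:
First differences: 774  3116  7924  16422  30074  50584
Second differences: 2342  4808  8498  13652  20510
Third differences: 2466  3690  5154  6858
Fourth differences: 1224  1464  1704
Fifth differences: 240  240
Constant fifth difference = 240.
Extend backward: 1224 − 240 = 984;  2466 − 984 = 1482;  2342 − 1482 = 860;  774 − 860 = -86;  -411 + 86 = -325

-325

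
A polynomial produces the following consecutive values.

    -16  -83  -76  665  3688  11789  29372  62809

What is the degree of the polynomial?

5

D1: -67, 7, 741, 3023, 8101, 17583, 33437
D2: 74, 734, 2282, 5078, 9482, 15854
D3: 660, 1548, 2796, 4404, 6372
D4: 888, 1248, 1608, 1968
D5: 360, 360, 360
The fifth differences are constant, so the polynomial has degree 5.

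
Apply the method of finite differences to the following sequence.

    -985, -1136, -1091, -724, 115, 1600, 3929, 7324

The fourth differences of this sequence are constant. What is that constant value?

24

First differences: -151, 45, 367, 839, 1485, 2329, 3395
Second differences: 196, 322, 472, 646, 844, 1066
Third differences: 126, 150, 174, 198, 222
Fourth differences: 24, 24, 24, 24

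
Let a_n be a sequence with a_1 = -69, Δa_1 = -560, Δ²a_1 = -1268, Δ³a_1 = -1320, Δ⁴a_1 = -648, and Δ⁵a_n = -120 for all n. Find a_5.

-15845

Build the table forward from the leading diagonal:
Fifth differences: -120, -120, -120, -120, -120
Fourth differences: -648, -768, -888, -1008, -1128
Third differences: -1320, -1968, -2736, -3624, -4632
Second differences: -1268, -2588, -4556, -7292, -10916
First differences: -560, -1828, -4416, -8972, -16264
a: -69, -629, -2457, -6873, -15845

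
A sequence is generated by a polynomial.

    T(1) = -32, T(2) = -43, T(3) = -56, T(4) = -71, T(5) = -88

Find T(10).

-203

First differences: -11 , -13 , -15 , -17
Second differences: -2 , -2 , -2
The second differences are constant (-2).
-17 − 2 = -19;  -88 − 19 = -107
-19 − 2 = -21;  -107 − 21 = -128
-21 − 2 = -23;  -128 − 23 = -151
-23 − 2 = -25;  -151 − 25 = -176
-25 − 2 = -27;  -176 − 27 = -203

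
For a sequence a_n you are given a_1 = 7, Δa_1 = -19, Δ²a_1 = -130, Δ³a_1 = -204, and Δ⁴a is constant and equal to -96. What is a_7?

Build the table forward from the leading diagonal:
Δ⁴: -96  -96  -96  -96  -96  -96  -96
Δ³: -204  -300  -396  -492  -588  -684  -780
Δ²: -130  -334  -634  -1030  -1522  -2110  -2794
Δ: -19  -149  -483  -1117  -2147  -3669  -5779
a: 7  -12  -161  -644  -1761  -3908  -7577

-7577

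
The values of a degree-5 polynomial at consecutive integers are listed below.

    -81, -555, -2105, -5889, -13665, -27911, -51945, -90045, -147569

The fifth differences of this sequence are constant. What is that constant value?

First differences: -474, -1550, -3784, -7776, -14246, -24034, -38100, -57524
Second differences: -1076, -2234, -3992, -6470, -9788, -14066, -19424
Third differences: -1158, -1758, -2478, -3318, -4278, -5358
Fourth differences: -600, -720, -840, -960, -1080
Fifth differences: -120, -120, -120, -120

-120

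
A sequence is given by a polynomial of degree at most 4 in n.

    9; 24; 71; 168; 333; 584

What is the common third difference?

First differences: 15, 47, 97, 165, 251
Second differences: 32, 50, 68, 86
Third differences: 18, 18, 18

18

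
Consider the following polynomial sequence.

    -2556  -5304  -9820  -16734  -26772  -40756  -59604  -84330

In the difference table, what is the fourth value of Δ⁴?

-96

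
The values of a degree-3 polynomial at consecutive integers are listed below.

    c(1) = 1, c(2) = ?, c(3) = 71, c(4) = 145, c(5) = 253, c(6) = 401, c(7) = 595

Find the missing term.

Using the last 5 terms:
D1: 74  108  148  194
D2: 34  40  46
D3: 6  6
Constant third difference = 6.
Extend backward: 34 − 6 = 28;  74 − 28 = 46;  71 − 46 = 25

25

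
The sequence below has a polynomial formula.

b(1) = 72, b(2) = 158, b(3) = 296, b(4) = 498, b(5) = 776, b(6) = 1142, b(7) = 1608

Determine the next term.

86, 138, 202, 278, 366, 466
52, 64, 76, 88, 100
12, 12, 12, 12
Constant third difference = 12, so extend:
100 + 12 = 112;  466 + 112 = 578;  1608 + 578 = 2186

2186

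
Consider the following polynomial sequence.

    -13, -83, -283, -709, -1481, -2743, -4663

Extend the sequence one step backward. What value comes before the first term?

-1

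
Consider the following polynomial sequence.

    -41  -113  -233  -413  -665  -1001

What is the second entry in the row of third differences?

-12

Δ: -72, -120, -180, -252, -336
Δ²: -48, -60, -72, -84
Δ³: -12, -12, -12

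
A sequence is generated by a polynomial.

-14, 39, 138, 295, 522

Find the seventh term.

1234

53, 99, 157, 227
46, 58, 70
12, 12
The third differences are constant (12).
70 + 12 = 82;  227 + 82 = 309;  522 + 309 = 831
82 + 12 = 94;  309 + 94 = 403;  831 + 403 = 1234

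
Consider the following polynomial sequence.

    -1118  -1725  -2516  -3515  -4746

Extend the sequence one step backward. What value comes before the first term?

D1: -607  -791  -999  -1231
D2: -184  -208  -232
D3: -24  -24
The third differences are constant at -24.
Work back: -184 + 24 = -160;  -607 + 160 = -447;  -1118 + 447 = -671

-671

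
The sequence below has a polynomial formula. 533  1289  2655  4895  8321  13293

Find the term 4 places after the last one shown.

First differences: 756 , 1366 , 2240 , 3426 , 4972
Second differences: 610 , 874 , 1186 , 1546
Third differences: 264 , 312 , 360
Fourth differences: 48 , 48
Constant fourth difference = 48, so extend:
360 + 48 = 408;  1546 + 408 = 1954;  4972 + 1954 = 6926;  13293 + 6926 = 20219
408 + 48 = 456;  1954 + 456 = 2410;  6926 + 2410 = 9336;  20219 + 9336 = 29555
456 + 48 = 504;  2410 + 504 = 2914;  9336 + 2914 = 12250;  29555 + 12250 = 41805
504 + 48 = 552;  2914 + 552 = 3466;  12250 + 3466 = 15716;  41805 + 15716 = 57521

57521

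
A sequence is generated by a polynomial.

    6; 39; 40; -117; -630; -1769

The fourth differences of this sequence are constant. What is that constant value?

First differences: 33, 1, -157, -513, -1139
Second differences: -32, -158, -356, -626
Third differences: -126, -198, -270
Fourth differences: -72, -72

-72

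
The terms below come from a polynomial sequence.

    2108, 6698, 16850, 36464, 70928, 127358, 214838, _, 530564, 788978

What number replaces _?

344660

Using the first 7 terms:
4590  10152  19614  34464  56430  87480
5562  9462  14850  21966  31050
3900  5388  7116  9084
1488  1728  1968
240  240
Constant fifth difference = 240.
Extend forward: 1968 + 240 = 2208;  9084 + 2208 = 11292;  31050 + 11292 = 42342;  87480 + 42342 = 129822;  214838 + 129822 = 344660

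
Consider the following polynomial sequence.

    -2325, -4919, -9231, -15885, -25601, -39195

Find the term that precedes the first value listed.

D1: -2594, -4312, -6654, -9716, -13594
D2: -1718, -2342, -3062, -3878
D3: -624, -720, -816
D4: -96, -96
The fourth differences are constant at -96.
Work back: -624 + 96 = -528;  -1718 + 528 = -1190;  -2594 + 1190 = -1404;  -2325 + 1404 = -921

-921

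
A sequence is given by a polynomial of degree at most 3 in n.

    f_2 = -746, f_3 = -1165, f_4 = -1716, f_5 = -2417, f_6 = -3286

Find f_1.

D1: -419, -551, -701, -869
D2: -132, -150, -168
D3: -18, -18
The third differences are constant at -18.
Work back: -132 + 18 = -114;  -419 + 114 = -305;  -746 + 305 = -441

-441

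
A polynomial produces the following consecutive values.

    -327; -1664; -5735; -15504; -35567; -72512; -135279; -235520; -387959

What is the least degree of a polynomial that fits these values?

5

First differences: -1337, -4071, -9769, -20063, -36945, -62767, -100241, -152439
Second differences: -2734, -5698, -10294, -16882, -25822, -37474, -52198
Third differences: -2964, -4596, -6588, -8940, -11652, -14724
Fourth differences: -1632, -1992, -2352, -2712, -3072
Fifth differences: -360, -360, -360, -360
The fifth differences are constant, so the polynomial has degree 5.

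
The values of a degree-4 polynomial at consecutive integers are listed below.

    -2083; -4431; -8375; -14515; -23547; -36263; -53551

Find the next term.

Δ: -2348 , -3944 , -6140 , -9032 , -12716 , -17288
Δ²: -1596 , -2196 , -2892 , -3684 , -4572
Δ³: -600 , -696 , -792 , -888
Δ⁴: -96 , -96 , -96
Constant fourth difference = -96, so extend:
-888 − 96 = -984;  -4572 − 984 = -5556;  -17288 − 5556 = -22844;  -53551 − 22844 = -76395

-76395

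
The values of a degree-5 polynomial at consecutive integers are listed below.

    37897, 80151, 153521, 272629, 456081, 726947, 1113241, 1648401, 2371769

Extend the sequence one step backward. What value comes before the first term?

First differences: 42254, 73370, 119108, 183452, 270866, 386294, 535160, 723368
Second differences: 31116, 45738, 64344, 87414, 115428, 148866, 188208
Third differences: 14622, 18606, 23070, 28014, 33438, 39342
Fourth differences: 3984, 4464, 4944, 5424, 5904
Fifth differences: 480, 480, 480, 480
The fifth differences are constant at 480.
Work back: 3984 − 480 = 3504;  14622 − 3504 = 11118;  31116 − 11118 = 19998;  42254 − 19998 = 22256;  37897 − 22256 = 15641

15641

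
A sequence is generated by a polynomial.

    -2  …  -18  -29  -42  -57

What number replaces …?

-9

Using the last 4 terms:
Δ: -11  -13  -15
Δ²: -2  -2
Constant second difference = -2.
Extend backward: -11 + 2 = -9;  -18 + 9 = -9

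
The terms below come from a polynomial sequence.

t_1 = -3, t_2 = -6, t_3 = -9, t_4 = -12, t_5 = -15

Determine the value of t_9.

-27

-3, -3, -3, -3
The first differences are constant (-3).
-15 − 3 = -18
-18 − 3 = -21
-21 − 3 = -24
-24 − 3 = -27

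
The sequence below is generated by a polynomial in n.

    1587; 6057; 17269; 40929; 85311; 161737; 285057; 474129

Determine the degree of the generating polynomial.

5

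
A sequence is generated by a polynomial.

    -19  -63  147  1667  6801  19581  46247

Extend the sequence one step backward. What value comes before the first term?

-9

First differences: -44  210  1520  5134  12780  26666
Second differences: 254  1310  3614  7646  13886
Third differences: 1056  2304  4032  6240
Fourth differences: 1248  1728  2208
Fifth differences: 480  480
The fifth differences are constant at 480.
Work back: 1248 − 480 = 768;  1056 − 768 = 288;  254 − 288 = -34;  -44 + 34 = -10;  -19 + 10 = -9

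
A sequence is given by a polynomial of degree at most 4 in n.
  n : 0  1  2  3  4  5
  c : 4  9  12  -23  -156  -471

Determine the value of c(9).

D1: 5, 3, -35, -133, -315
D2: -2, -38, -98, -182
D3: -36, -60, -84
D4: -24, -24
The fourth differences are constant (-24).
-84 − 24 = -108;  -182 − 108 = -290;  -315 − 290 = -605;  -471 − 605 = -1076
-108 − 24 = -132;  -290 − 132 = -422;  -605 − 422 = -1027;  -1076 − 1027 = -2103
-132 − 24 = -156;  -422 − 156 = -578;  -1027 − 578 = -1605;  -2103 − 1605 = -3708
-156 − 24 = -180;  -578 − 180 = -758;  -1605 − 758 = -2363;  -3708 − 2363 = -6071

-6071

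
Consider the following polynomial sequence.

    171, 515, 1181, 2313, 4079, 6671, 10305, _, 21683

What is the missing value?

15221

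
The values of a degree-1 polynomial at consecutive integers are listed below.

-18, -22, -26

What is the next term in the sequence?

First differences: -4  -4
The first differences are constant (-4).
-26 − 4 = -30

-30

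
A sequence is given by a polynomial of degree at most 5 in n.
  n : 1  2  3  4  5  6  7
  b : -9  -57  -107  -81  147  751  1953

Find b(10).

-48, -50, 26, 228, 604, 1202
-2, 76, 202, 376, 598
78, 126, 174, 222
48, 48, 48
Fourth differences constant at 48.
222 + 48 = 270;  598 + 270 = 868;  1202 + 868 = 2070;  1953 + 2070 = 4023
270 + 48 = 318;  868 + 318 = 1186;  2070 + 1186 = 3256;  4023 + 3256 = 7279
318 + 48 = 366;  1186 + 366 = 1552;  3256 + 1552 = 4808;  7279 + 4808 = 12087

12087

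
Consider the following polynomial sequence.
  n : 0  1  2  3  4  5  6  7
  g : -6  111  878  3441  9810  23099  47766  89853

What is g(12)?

First differences: 117  767  2563  6369  13289  24667  42087
Second differences: 650  1796  3806  6920  11378  17420
Third differences: 1146  2010  3114  4458  6042
Fourth differences: 864  1104  1344  1584
Fifth differences: 240  240  240
Fifth differences constant at 240.
1584 + 240 = 1824;  6042 + 1824 = 7866;  17420 + 7866 = 25286;  42087 + 25286 = 67373;  89853 + 67373 = 157226
1824 + 240 = 2064;  7866 + 2064 = 9930;  25286 + 9930 = 35216;  67373 + 35216 = 102589;  157226 + 102589 = 259815
2064 + 240 = 2304;  9930 + 2304 = 12234;  35216 + 12234 = 47450;  102589 + 47450 = 150039;  259815 + 150039 = 409854
2304 + 240 = 2544;  12234 + 2544 = 14778;  47450 + 14778 = 62228;  150039 + 62228 = 212267;  409854 + 212267 = 622121
2544 + 240 = 2784;  14778 + 2784 = 17562;  62228 + 17562 = 79790;  212267 + 79790 = 292057;  622121 + 292057 = 914178

914178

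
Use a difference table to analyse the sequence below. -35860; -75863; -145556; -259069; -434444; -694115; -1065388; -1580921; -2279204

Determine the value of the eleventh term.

D1: -40003, -69693, -113513, -175375, -259671, -371273, -515533, -698283
D2: -29690, -43820, -61862, -84296, -111602, -144260, -182750
D3: -14130, -18042, -22434, -27306, -32658, -38490
D4: -3912, -4392, -4872, -5352, -5832
D5: -480, -480, -480, -480
The fifth differences are constant (-480).
-5832 − 480 = -6312;  -38490 − 6312 = -44802;  -182750 − 44802 = -227552;  -698283 − 227552 = -925835;  -2279204 − 925835 = -3205039
-6312 − 480 = -6792;  -44802 − 6792 = -51594;  -227552 − 51594 = -279146;  -925835 − 279146 = -1204981;  -3205039 − 1204981 = -4410020

-4410020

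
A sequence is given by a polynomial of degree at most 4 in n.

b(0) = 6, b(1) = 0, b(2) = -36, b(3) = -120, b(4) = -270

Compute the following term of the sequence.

-504

Δ: -6  -36  -84  -150
Δ²: -30  -48  -66
Δ³: -18  -18
The third differences are constant (-18).
-66 − 18 = -84;  -150 − 84 = -234;  -270 − 234 = -504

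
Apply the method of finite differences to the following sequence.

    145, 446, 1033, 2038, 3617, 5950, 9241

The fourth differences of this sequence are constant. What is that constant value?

24

First differences: 301, 587, 1005, 1579, 2333, 3291
Second differences: 286, 418, 574, 754, 958
Third differences: 132, 156, 180, 204
Fourth differences: 24, 24, 24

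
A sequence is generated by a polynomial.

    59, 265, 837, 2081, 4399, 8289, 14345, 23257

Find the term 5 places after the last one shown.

141527

206, 572, 1244, 2318, 3890, 6056, 8912
366, 672, 1074, 1572, 2166, 2856
306, 402, 498, 594, 690
96, 96, 96, 96
Fourth differences constant at 96.
690 + 96 = 786;  2856 + 786 = 3642;  8912 + 3642 = 12554;  23257 + 12554 = 35811
786 + 96 = 882;  3642 + 882 = 4524;  12554 + 4524 = 17078;  35811 + 17078 = 52889
882 + 96 = 978;  4524 + 978 = 5502;  17078 + 5502 = 22580;  52889 + 22580 = 75469
978 + 96 = 1074;  5502 + 1074 = 6576;  22580 + 6576 = 29156;  75469 + 29156 = 104625
1074 + 96 = 1170;  6576 + 1170 = 7746;  29156 + 7746 = 36902;  104625 + 36902 = 141527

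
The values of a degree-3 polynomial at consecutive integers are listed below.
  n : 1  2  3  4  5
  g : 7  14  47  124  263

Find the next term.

Δ: 7 , 33 , 77 , 139
Δ²: 26 , 44 , 62
Δ³: 18 , 18
Constant third difference = 18, so extend:
62 + 18 = 80;  139 + 80 = 219;  263 + 219 = 482

482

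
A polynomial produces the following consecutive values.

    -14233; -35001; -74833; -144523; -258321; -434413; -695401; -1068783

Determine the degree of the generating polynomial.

5

-20768, -39832, -69690, -113798, -176092, -260988, -373382
-19064, -29858, -44108, -62294, -84896, -112394
-10794, -14250, -18186, -22602, -27498
-3456, -3936, -4416, -4896
-480, -480, -480
The fifth differences are constant, so the polynomial has degree 5.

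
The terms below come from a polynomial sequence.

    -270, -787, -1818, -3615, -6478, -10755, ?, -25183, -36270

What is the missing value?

Using the first 6 terms:
D1: -517  -1031  -1797  -2863  -4277
D2: -514  -766  -1066  -1414
D3: -252  -300  -348
D4: -48  -48
Constant fourth difference = -48.
Extend forward: -348 − 48 = -396;  -1414 − 396 = -1810;  -4277 − 1810 = -6087;  -10755 − 6087 = -16842

-16842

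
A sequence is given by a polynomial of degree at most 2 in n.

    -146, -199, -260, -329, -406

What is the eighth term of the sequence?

D1: -53, -61, -69, -77
D2: -8, -8, -8
The second differences are constant (-8).
-77 − 8 = -85;  -406 − 85 = -491
-85 − 8 = -93;  -491 − 93 = -584
-93 − 8 = -101;  -584 − 101 = -685

-685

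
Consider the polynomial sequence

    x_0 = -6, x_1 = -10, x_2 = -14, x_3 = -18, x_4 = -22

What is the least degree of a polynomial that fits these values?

First differences: -4, -4, -4, -4
The first differences are constant, so the polynomial has degree 1.

1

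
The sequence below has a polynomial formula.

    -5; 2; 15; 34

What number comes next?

7, 13, 19
6, 6
Constant second difference = 6, so extend:
19 + 6 = 25;  34 + 25 = 59

59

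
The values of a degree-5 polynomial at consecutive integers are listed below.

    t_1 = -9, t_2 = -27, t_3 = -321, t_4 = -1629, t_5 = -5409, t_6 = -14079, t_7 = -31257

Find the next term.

-62001

D1: -18 , -294 , -1308 , -3780 , -8670 , -17178
D2: -276 , -1014 , -2472 , -4890 , -8508
D3: -738 , -1458 , -2418 , -3618
D4: -720 , -960 , -1200
D5: -240 , -240
Constant fifth difference = -240, so extend:
-1200 − 240 = -1440;  -3618 − 1440 = -5058;  -8508 − 5058 = -13566;  -17178 − 13566 = -30744;  -31257 − 30744 = -62001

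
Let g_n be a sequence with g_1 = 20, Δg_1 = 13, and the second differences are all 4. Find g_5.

Build the table forward from the leading diagonal:
Second differences: 4, 4, 4, 4, 4
First differences: 13, 17, 21, 25, 29
g: 20, 33, 50, 71, 96

96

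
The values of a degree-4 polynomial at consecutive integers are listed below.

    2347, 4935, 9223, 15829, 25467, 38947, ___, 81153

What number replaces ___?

Using the first 6 terms:
Δ: 2588, 4288, 6606, 9638, 13480
Δ²: 1700, 2318, 3032, 3842
Δ³: 618, 714, 810
Δ⁴: 96, 96
Constant fourth difference = 96.
Extend forward: 810 + 96 = 906;  3842 + 906 = 4748;  13480 + 4748 = 18228;  38947 + 18228 = 57175

57175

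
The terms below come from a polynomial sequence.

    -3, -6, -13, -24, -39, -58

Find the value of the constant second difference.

D1: -3, -7, -11, -15, -19
D2: -4, -4, -4, -4

-4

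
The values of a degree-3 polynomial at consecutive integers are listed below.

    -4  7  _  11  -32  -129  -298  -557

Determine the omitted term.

Using the last 5 terms:
-43, -97, -169, -259
-54, -72, -90
-18, -18
Constant third difference = -18.
Extend backward: -54 + 18 = -36;  -43 + 36 = -7;  11 + 7 = 18

18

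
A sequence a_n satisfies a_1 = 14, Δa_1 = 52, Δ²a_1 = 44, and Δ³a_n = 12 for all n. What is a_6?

834

Build the table forward from the leading diagonal:
Third differences: 12, 12, 12, 12, 12, 12
Second differences: 44, 56, 68, 80, 92, 104
First differences: 52, 96, 152, 220, 300, 392
a: 14, 66, 162, 314, 534, 834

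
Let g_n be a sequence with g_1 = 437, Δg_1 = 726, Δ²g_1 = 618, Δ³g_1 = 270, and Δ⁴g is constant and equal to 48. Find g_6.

Build the table forward from the leading diagonal:
Δ⁴: 48, 48, 48, 48, 48, 48
Δ³: 270, 318, 366, 414, 462, 510
Δ²: 618, 888, 1206, 1572, 1986, 2448
Δ: 726, 1344, 2232, 3438, 5010, 6996
g: 437, 1163, 2507, 4739, 8177, 13187

13187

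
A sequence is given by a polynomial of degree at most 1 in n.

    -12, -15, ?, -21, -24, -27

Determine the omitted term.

Using the last 3 terms:
First differences: -3, -3
Constant first difference = -3.
Extend backward: -21 + 3 = -18

-18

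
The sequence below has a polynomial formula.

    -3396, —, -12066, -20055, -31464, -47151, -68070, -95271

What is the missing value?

Using the last 6 terms:
First differences: -7989, -11409, -15687, -20919, -27201
Second differences: -3420, -4278, -5232, -6282
Third differences: -858, -954, -1050
Fourth differences: -96, -96
Constant fourth difference = -96.
Extend backward: -858 + 96 = -762;  -3420 + 762 = -2658;  -7989 + 2658 = -5331;  -12066 + 5331 = -6735

-6735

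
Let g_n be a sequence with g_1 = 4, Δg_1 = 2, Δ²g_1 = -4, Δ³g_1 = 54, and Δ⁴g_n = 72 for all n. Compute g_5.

276

Build the table forward from the leading diagonal:
D4: 72  72  72  72  72
D3: 54  126  198  270  342
D2: -4  50  176  374  644
D1: 2  -2  48  224  598
g: 4  6  4  52  276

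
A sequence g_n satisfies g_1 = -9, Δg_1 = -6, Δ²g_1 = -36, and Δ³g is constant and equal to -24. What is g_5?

-345

Build the table forward from the leading diagonal:
D3: -24  -24  -24  -24  -24
D2: -36  -60  -84  -108  -132
D1: -6  -42  -102  -186  -294
g: -9  -15  -57  -159  -345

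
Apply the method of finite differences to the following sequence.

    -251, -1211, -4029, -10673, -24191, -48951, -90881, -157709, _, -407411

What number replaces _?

-259203

Using the first 8 terms:
Δ: -960  -2818  -6644  -13518  -24760  -41930  -66828
Δ²: -1858  -3826  -6874  -11242  -17170  -24898
Δ³: -1968  -3048  -4368  -5928  -7728
Δ⁴: -1080  -1320  -1560  -1800
Δ⁵: -240  -240  -240
Constant fifth difference = -240.
Extend forward: -1800 − 240 = -2040;  -7728 − 2040 = -9768;  -24898 − 9768 = -34666;  -66828 − 34666 = -101494;  -157709 − 101494 = -259203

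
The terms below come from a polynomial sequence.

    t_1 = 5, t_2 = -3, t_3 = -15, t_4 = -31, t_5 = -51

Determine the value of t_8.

First differences: -8 , -12 , -16 , -20
Second differences: -4 , -4 , -4
Constant second difference = -4, so extend:
-20 − 4 = -24;  -51 − 24 = -75
-24 − 4 = -28;  -75 − 28 = -103
-28 − 4 = -32;  -103 − 32 = -135

-135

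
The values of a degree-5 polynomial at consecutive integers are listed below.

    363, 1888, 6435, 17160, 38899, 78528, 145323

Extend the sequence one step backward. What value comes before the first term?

24

D1: 1525  4547  10725  21739  39629  66795
D2: 3022  6178  11014  17890  27166
D3: 3156  4836  6876  9276
D4: 1680  2040  2400
D5: 360  360
The fifth differences are constant at 360.
Work back: 1680 − 360 = 1320;  3156 − 1320 = 1836;  3022 − 1836 = 1186;  1525 − 1186 = 339;  363 − 339 = 24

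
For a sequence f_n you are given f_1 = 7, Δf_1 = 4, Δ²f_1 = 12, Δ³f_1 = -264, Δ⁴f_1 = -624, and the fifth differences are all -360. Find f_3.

27

Build the table forward from the leading diagonal:
Δ⁵: -360, -360, -360
Δ⁴: -624, -984, -1344
Δ³: -264, -888, -1872
Δ²: 12, -252, -1140
Δ: 4, 16, -236
f: 7, 11, 27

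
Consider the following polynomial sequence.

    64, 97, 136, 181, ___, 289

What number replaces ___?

Using the first 4 terms:
D1: 33  39  45
D2: 6  6
Constant second difference = 6.
Extend forward: 45 + 6 = 51;  181 + 51 = 232

232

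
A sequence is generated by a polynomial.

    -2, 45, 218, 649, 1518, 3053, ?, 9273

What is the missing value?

Using the first 6 terms:
D1: 47, 173, 431, 869, 1535
D2: 126, 258, 438, 666
D3: 132, 180, 228
D4: 48, 48
Constant fourth difference = 48.
Extend forward: 228 + 48 = 276;  666 + 276 = 942;  1535 + 942 = 2477;  3053 + 2477 = 5530

5530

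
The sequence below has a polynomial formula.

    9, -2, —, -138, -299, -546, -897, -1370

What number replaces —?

-45

Using the last 5 terms:
D1: -161  -247  -351  -473
D2: -86  -104  -122
D3: -18  -18
Constant third difference = -18.
Extend backward: -86 + 18 = -68;  -161 + 68 = -93;  -138 + 93 = -45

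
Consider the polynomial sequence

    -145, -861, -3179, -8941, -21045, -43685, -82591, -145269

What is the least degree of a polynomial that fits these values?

5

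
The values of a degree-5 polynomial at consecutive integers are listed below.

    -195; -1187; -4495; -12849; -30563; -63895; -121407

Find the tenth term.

-566763

-992 , -3308 , -8354 , -17714 , -33332 , -57512
-2316 , -5046 , -9360 , -15618 , -24180
-2730 , -4314 , -6258 , -8562
-1584 , -1944 , -2304
-360 , -360
Fifth differences constant at -360.
-2304 − 360 = -2664;  -8562 − 2664 = -11226;  -24180 − 11226 = -35406;  -57512 − 35406 = -92918;  -121407 − 92918 = -214325
-2664 − 360 = -3024;  -11226 − 3024 = -14250;  -35406 − 14250 = -49656;  -92918 − 49656 = -142574;  -214325 − 142574 = -356899
-3024 − 360 = -3384;  -14250 − 3384 = -17634;  -49656 − 17634 = -67290;  -142574 − 67290 = -209864;  -356899 − 209864 = -566763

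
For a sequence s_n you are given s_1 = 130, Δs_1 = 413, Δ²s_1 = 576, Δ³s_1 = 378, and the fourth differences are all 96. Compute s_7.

20248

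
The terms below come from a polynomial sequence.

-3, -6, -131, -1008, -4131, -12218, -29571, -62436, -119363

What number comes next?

-3, -125, -877, -3123, -8087, -17353, -32865, -56927
-122, -752, -2246, -4964, -9266, -15512, -24062
-630, -1494, -2718, -4302, -6246, -8550
-864, -1224, -1584, -1944, -2304
-360, -360, -360, -360
Constant fifth difference = -360, so extend:
-2304 − 360 = -2664;  -8550 − 2664 = -11214;  -24062 − 11214 = -35276;  -56927 − 35276 = -92203;  -119363 − 92203 = -211566

-211566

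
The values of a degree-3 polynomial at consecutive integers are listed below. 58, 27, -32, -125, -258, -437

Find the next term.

-668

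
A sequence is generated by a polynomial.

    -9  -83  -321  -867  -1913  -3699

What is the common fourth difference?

-48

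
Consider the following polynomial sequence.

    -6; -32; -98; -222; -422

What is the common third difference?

Δ: -26, -66, -124, -200
Δ²: -40, -58, -76
Δ³: -18, -18

-18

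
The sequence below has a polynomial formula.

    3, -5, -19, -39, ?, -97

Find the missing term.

Using the first 4 terms:
Δ: -8, -14, -20
Δ²: -6, -6
Constant second difference = -6.
Extend forward: -20 − 6 = -26;  -39 − 26 = -65

-65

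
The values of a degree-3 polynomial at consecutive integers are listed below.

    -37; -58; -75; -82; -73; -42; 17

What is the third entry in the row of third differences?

Δ: -21, -17, -7, 9, 31, 59
Δ²: 4, 10, 16, 22, 28
Δ³: 6, 6, 6, 6

6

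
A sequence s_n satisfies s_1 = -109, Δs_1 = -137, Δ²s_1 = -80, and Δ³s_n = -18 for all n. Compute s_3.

Build the table forward from the leading diagonal:
Δ³: -18, -18, -18
Δ²: -80, -98, -116
Δ: -137, -217, -315
s: -109, -246, -463

-463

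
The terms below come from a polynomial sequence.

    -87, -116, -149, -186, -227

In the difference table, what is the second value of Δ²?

-4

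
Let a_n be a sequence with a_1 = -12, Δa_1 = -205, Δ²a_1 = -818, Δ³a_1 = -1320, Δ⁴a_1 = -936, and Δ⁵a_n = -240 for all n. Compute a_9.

-177436

Build the table forward from the leading diagonal:
Fifth differences: -240  -240  -240  -240  -240  -240  -240  -240  -240
Fourth differences: -936  -1176  -1416  -1656  -1896  -2136  -2376  -2616  -2856
Third differences: -1320  -2256  -3432  -4848  -6504  -8400  -10536  -12912  -15528
Second differences: -818  -2138  -4394  -7826  -12674  -19178  -27578  -38114  -51026
First differences: -205  -1023  -3161  -7555  -15381  -28055  -47233  -74811  -112925
a: -12  -217  -1240  -4401  -11956  -27337  -55392  -102625  -177436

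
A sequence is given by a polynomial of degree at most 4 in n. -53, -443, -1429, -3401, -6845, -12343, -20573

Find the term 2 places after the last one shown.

-48421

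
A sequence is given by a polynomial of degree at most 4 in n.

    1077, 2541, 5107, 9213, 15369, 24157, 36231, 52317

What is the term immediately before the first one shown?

349

Δ: 1464, 2566, 4106, 6156, 8788, 12074, 16086
Δ²: 1102, 1540, 2050, 2632, 3286, 4012
Δ³: 438, 510, 582, 654, 726
Δ⁴: 72, 72, 72, 72
The fourth differences are constant at 72.
Work back: 438 − 72 = 366;  1102 − 366 = 736;  1464 − 736 = 728;  1077 − 728 = 349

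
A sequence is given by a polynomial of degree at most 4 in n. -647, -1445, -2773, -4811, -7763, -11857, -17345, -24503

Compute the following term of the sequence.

First differences: -798  -1328  -2038  -2952  -4094  -5488  -7158
Second differences: -530  -710  -914  -1142  -1394  -1670
Third differences: -180  -204  -228  -252  -276
Fourth differences: -24  -24  -24  -24
Fourth differences constant at -24.
-276 − 24 = -300;  -1670 − 300 = -1970;  -7158 − 1970 = -9128;  -24503 − 9128 = -33631

-33631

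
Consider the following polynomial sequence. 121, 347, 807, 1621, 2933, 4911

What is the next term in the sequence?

Δ: 226, 460, 814, 1312, 1978
Δ²: 234, 354, 498, 666
Δ³: 120, 144, 168
Δ⁴: 24, 24
The fourth differences are constant (24).
168 + 24 = 192;  666 + 192 = 858;  1978 + 858 = 2836;  4911 + 2836 = 7747

7747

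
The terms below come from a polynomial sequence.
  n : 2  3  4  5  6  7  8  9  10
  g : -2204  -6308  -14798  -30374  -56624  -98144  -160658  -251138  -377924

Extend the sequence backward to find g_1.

First differences: -4104, -8490, -15576, -26250, -41520, -62514, -90480, -126786
Second differences: -4386, -7086, -10674, -15270, -20994, -27966, -36306
Third differences: -2700, -3588, -4596, -5724, -6972, -8340
Fourth differences: -888, -1008, -1128, -1248, -1368
Fifth differences: -120, -120, -120, -120
The fifth differences are constant at -120.
Work back: -888 + 120 = -768;  -2700 + 768 = -1932;  -4386 + 1932 = -2454;  -4104 + 2454 = -1650;  -2204 + 1650 = -554

-554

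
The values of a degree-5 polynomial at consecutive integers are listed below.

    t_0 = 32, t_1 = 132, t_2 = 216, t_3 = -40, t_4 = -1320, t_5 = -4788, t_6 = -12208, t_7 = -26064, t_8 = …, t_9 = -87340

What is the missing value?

Using the first 8 terms:
100  84  -256  -1280  -3468  -7420  -13856
-16  -340  -1024  -2188  -3952  -6436
-324  -684  -1164  -1764  -2484
-360  -480  -600  -720
-120  -120  -120
Constant fifth difference = -120.
Extend forward: -720 − 120 = -840;  -2484 − 840 = -3324;  -6436 − 3324 = -9760;  -13856 − 9760 = -23616;  -26064 − 23616 = -49680

-49680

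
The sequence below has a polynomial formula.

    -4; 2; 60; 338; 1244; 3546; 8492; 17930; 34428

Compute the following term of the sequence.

61394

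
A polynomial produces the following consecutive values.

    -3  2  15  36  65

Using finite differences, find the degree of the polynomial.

2

D1: 5, 13, 21, 29
D2: 8, 8, 8
The second differences are constant, so the polynomial has degree 2.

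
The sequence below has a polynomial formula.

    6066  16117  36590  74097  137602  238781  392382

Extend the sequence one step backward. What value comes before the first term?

1817

Δ: 10051, 20473, 37507, 63505, 101179, 153601
Δ²: 10422, 17034, 25998, 37674, 52422
Δ³: 6612, 8964, 11676, 14748
Δ⁴: 2352, 2712, 3072
Δ⁵: 360, 360
The fifth differences are constant at 360.
Work back: 2352 − 360 = 1992;  6612 − 1992 = 4620;  10422 − 4620 = 5802;  10051 − 5802 = 4249;  6066 − 4249 = 1817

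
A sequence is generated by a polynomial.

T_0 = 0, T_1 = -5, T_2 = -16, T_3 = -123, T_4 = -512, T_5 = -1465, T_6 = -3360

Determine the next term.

-6671

Δ: -5 , -11 , -107 , -389 , -953 , -1895
Δ²: -6 , -96 , -282 , -564 , -942
Δ³: -90 , -186 , -282 , -378
Δ⁴: -96 , -96 , -96
Constant fourth difference = -96, so extend:
-378 − 96 = -474;  -942 − 474 = -1416;  -1895 − 1416 = -3311;  -3360 − 3311 = -6671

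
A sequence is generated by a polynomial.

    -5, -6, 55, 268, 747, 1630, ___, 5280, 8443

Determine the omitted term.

Using the first 6 terms:
-1  61  213  479  883
62  152  266  404
90  114  138
24  24
Constant fourth difference = 24.
Extend forward: 138 + 24 = 162;  404 + 162 = 566;  883 + 566 = 1449;  1630 + 1449 = 3079

3079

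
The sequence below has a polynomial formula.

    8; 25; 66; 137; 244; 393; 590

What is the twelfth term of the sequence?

2505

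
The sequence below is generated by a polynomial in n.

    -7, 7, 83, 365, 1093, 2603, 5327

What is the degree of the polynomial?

4

14, 76, 282, 728, 1510, 2724
62, 206, 446, 782, 1214
144, 240, 336, 432
96, 96, 96
The fourth differences are constant, so the polynomial has degree 4.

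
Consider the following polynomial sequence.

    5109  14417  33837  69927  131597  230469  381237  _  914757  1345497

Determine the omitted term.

602027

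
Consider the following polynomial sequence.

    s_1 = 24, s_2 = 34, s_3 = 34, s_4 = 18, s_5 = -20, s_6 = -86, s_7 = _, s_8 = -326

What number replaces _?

Using the first 6 terms:
10  0  -16  -38  -66
-10  -16  -22  -28
-6  -6  -6
Constant third difference = -6.
Extend forward: -28 − 6 = -34;  -66 − 34 = -100;  -86 − 100 = -186

-186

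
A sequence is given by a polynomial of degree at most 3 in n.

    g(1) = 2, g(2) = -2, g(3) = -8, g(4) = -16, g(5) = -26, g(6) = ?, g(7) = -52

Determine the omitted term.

-38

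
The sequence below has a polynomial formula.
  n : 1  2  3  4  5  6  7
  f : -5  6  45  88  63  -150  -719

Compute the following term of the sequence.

11, 39, 43, -25, -213, -569
28, 4, -68, -188, -356
-24, -72, -120, -168
-48, -48, -48
Constant fourth difference = -48, so extend:
-168 − 48 = -216;  -356 − 216 = -572;  -569 − 572 = -1141;  -719 − 1141 = -1860

-1860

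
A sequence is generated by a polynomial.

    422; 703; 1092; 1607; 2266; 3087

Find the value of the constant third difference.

First differences: 281, 389, 515, 659, 821
Second differences: 108, 126, 144, 162
Third differences: 18, 18, 18

18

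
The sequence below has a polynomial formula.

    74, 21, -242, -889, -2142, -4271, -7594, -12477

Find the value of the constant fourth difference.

-48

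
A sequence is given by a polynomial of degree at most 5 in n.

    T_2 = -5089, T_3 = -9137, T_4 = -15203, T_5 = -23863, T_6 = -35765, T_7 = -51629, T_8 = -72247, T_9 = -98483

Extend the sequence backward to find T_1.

D1: -4048  -6066  -8660  -11902  -15864  -20618  -26236
D2: -2018  -2594  -3242  -3962  -4754  -5618
D3: -576  -648  -720  -792  -864
D4: -72  -72  -72  -72
The fourth differences are constant at -72.
Work back: -576 + 72 = -504;  -2018 + 504 = -1514;  -4048 + 1514 = -2534;  -5089 + 2534 = -2555

-2555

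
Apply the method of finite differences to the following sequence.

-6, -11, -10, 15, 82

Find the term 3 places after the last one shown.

715

D1: -5 , 1 , 25 , 67
D2: 6 , 24 , 42
D3: 18 , 18
The third differences are constant (18).
42 + 18 = 60;  67 + 60 = 127;  82 + 127 = 209
60 + 18 = 78;  127 + 78 = 205;  209 + 205 = 414
78 + 18 = 96;  205 + 96 = 301;  414 + 301 = 715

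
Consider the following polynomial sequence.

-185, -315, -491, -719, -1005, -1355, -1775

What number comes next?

Δ: -130, -176, -228, -286, -350, -420
Δ²: -46, -52, -58, -64, -70
Δ³: -6, -6, -6, -6
Third differences constant at -6.
-70 − 6 = -76;  -420 − 76 = -496;  -1775 − 496 = -2271

-2271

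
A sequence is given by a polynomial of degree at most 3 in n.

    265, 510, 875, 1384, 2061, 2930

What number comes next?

4015

First differences: 245  365  509  677  869
Second differences: 120  144  168  192
Third differences: 24  24  24
Constant third difference = 24, so extend:
192 + 24 = 216;  869 + 216 = 1085;  2930 + 1085 = 4015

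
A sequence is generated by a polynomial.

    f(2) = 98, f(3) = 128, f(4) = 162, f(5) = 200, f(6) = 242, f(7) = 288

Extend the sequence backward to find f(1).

72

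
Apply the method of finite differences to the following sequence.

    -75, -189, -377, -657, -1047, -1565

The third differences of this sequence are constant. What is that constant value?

-18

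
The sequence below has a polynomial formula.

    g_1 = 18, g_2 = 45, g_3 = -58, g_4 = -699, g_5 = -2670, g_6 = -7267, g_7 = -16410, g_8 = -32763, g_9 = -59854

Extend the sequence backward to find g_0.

D1: 27, -103, -641, -1971, -4597, -9143, -16353, -27091
D2: -130, -538, -1330, -2626, -4546, -7210, -10738
D3: -408, -792, -1296, -1920, -2664, -3528
D4: -384, -504, -624, -744, -864
D5: -120, -120, -120, -120
The fifth differences are constant at -120.
Work back: -384 + 120 = -264;  -408 + 264 = -144;  -130 + 144 = 14;  27 − 14 = 13;  18 − 13 = 5

5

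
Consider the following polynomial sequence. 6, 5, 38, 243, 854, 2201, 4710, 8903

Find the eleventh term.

38246

D1: -1  33  205  611  1347  2509  4193
D2: 34  172  406  736  1162  1684
D3: 138  234  330  426  522
D4: 96  96  96  96
Constant fourth difference = 96, so extend:
522 + 96 = 618;  1684 + 618 = 2302;  4193 + 2302 = 6495;  8903 + 6495 = 15398
618 + 96 = 714;  2302 + 714 = 3016;  6495 + 3016 = 9511;  15398 + 9511 = 24909
714 + 96 = 810;  3016 + 810 = 3826;  9511 + 3826 = 13337;  24909 + 13337 = 38246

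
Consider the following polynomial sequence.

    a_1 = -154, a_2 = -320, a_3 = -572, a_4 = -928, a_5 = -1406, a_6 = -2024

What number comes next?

-166, -252, -356, -478, -618
-86, -104, -122, -140
-18, -18, -18
Third differences constant at -18.
-140 − 18 = -158;  -618 − 158 = -776;  -2024 − 776 = -2800

-2800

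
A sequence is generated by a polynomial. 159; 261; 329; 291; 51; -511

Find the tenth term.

-9219

Δ: 102, 68, -38, -240, -562
Δ²: -34, -106, -202, -322
Δ³: -72, -96, -120
Δ⁴: -24, -24
The fourth differences are constant (-24).
-120 − 24 = -144;  -322 − 144 = -466;  -562 − 466 = -1028;  -511 − 1028 = -1539
-144 − 24 = -168;  -466 − 168 = -634;  -1028 − 634 = -1662;  -1539 − 1662 = -3201
-168 − 24 = -192;  -634 − 192 = -826;  -1662 − 826 = -2488;  -3201 − 2488 = -5689
-192 − 24 = -216;  -826 − 216 = -1042;  -2488 − 1042 = -3530;  -5689 − 3530 = -9219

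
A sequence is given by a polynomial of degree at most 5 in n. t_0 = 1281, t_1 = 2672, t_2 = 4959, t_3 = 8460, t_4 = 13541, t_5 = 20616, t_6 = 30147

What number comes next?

42644

1391, 2287, 3501, 5081, 7075, 9531
896, 1214, 1580, 1994, 2456
318, 366, 414, 462
48, 48, 48
Fourth differences constant at 48.
462 + 48 = 510;  2456 + 510 = 2966;  9531 + 2966 = 12497;  30147 + 12497 = 42644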